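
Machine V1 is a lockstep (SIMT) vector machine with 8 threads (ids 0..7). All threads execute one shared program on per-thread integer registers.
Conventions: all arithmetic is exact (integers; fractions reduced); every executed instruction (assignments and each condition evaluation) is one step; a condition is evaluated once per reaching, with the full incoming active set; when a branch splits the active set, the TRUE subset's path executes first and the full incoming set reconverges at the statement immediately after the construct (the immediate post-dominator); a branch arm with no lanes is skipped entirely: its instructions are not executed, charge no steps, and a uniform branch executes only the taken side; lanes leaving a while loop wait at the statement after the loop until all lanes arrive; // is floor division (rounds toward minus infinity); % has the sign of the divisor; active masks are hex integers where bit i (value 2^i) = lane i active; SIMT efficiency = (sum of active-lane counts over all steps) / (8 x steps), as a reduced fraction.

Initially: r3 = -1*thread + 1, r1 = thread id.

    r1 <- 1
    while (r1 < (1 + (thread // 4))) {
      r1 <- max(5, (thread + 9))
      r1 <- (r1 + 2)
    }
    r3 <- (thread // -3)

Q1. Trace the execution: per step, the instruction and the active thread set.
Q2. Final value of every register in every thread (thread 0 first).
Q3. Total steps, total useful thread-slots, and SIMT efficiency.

step 0: r1 <- 1                      0xff
step 1: eval (r1 < (1 + (thread // 4))) 0xff
step 2: r1 <- max(5, (thread + 9))   0xf0
step 3: r1 <- (r1 + 2)               0xf0
step 4: eval (r1 < (1 + (thread // 4))) 0xf0
step 5: r3 <- (thread // -3)         0xff

Answer: 6 steps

r3: 0,-1,-1,-1,-2,-2,-2,-3
r1: 1,1,1,1,15,16,17,18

steps = 6; useful = 36; efficiency = 36/48 = 3/4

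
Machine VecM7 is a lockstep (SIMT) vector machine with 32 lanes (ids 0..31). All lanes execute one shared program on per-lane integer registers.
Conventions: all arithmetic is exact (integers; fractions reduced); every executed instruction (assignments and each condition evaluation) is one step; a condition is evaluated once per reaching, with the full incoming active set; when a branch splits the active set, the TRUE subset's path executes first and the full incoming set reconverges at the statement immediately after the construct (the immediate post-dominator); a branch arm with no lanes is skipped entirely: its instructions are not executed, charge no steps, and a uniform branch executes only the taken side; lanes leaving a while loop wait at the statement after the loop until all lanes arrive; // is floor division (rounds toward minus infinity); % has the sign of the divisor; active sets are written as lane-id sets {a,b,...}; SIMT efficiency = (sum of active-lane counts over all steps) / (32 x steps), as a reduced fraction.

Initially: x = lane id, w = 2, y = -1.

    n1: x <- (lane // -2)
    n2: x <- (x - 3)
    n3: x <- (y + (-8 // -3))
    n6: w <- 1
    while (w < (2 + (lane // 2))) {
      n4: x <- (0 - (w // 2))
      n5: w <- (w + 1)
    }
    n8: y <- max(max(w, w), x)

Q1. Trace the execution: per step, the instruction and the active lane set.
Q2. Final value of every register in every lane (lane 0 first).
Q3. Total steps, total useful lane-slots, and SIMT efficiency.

step 0: x <- (lane // -2)            {0,1,2,3,4,5,6,7,8,9,10,11,12,13,14,15,16,17,18,19,20,21,22,23,24,25,26,27,28,29,30,31}
step 1: x <- (x - 3)                 {0,1,2,3,4,5,6,7,8,9,10,11,12,13,14,15,16,17,18,19,20,21,22,23,24,25,26,27,28,29,30,31}
step 2: x <- (y + (-8 // -3))        {0,1,2,3,4,5,6,7,8,9,10,11,12,13,14,15,16,17,18,19,20,21,22,23,24,25,26,27,28,29,30,31}
step 3: w <- 1                       {0,1,2,3,4,5,6,7,8,9,10,11,12,13,14,15,16,17,18,19,20,21,22,23,24,25,26,27,28,29,30,31}
step 4: eval (w < (2 + (lane // 2))) {0,1,2,3,4,5,6,7,8,9,10,11,12,13,14,15,16,17,18,19,20,21,22,23,24,25,26,27,28,29,30,31}
step 5: x <- (0 - (w // 2))          {0,1,2,3,4,5,6,7,8,9,10,11,12,13,14,15,16,17,18,19,20,21,22,23,24,25,26,27,28,29,30,31}
step 6: w <- (w + 1)                 {0,1,2,3,4,5,6,7,8,9,10,11,12,13,14,15,16,17,18,19,20,21,22,23,24,25,26,27,28,29,30,31}
step 7: eval (w < (2 + (lane // 2))) {0,1,2,3,4,5,6,7,8,9,10,11,12,13,14,15,16,17,18,19,20,21,22,23,24,25,26,27,28,29,30,31}
step 8: x <- (0 - (w // 2))          {2,3,4,5,6,7,8,9,10,11,12,13,14,15,16,17,18,19,20,21,22,23,24,25,26,27,28,29,30,31}
step 9: w <- (w + 1)                 {2,3,4,5,6,7,8,9,10,11,12,13,14,15,16,17,18,19,20,21,22,23,24,25,26,27,28,29,30,31}
step 10: eval (w < (2 + (lane // 2))) {2,3,4,5,6,7,8,9,10,11,12,13,14,15,16,17,18,19,20,21,22,23,24,25,26,27,28,29,30,31}
step 11: x <- (0 - (w // 2))          {4,5,6,7,8,9,10,11,12,13,14,15,16,17,18,19,20,21,22,23,24,25,26,27,28,29,30,31}
step 12: w <- (w + 1)                 {4,5,6,7,8,9,10,11,12,13,14,15,16,17,18,19,20,21,22,23,24,25,26,27,28,29,30,31}
step 13: eval (w < (2 + (lane // 2))) {4,5,6,7,8,9,10,11,12,13,14,15,16,17,18,19,20,21,22,23,24,25,26,27,28,29,30,31}
step 14: x <- (0 - (w // 2))          {6,7,8,9,10,11,12,13,14,15,16,17,18,19,20,21,22,23,24,25,26,27,28,29,30,31}
step 15: w <- (w + 1)                 {6,7,8,9,10,11,12,13,14,15,16,17,18,19,20,21,22,23,24,25,26,27,28,29,30,31}
step 16: eval (w < (2 + (lane // 2))) {6,7,8,9,10,11,12,13,14,15,16,17,18,19,20,21,22,23,24,25,26,27,28,29,30,31}
step 17: x <- (0 - (w // 2))          {8,9,10,11,12,13,14,15,16,17,18,19,20,21,22,23,24,25,26,27,28,29,30,31}
step 18: w <- (w + 1)                 {8,9,10,11,12,13,14,15,16,17,18,19,20,21,22,23,24,25,26,27,28,29,30,31}
step 19: eval (w < (2 + (lane // 2))) {8,9,10,11,12,13,14,15,16,17,18,19,20,21,22,23,24,25,26,27,28,29,30,31}
step 20: x <- (0 - (w // 2))          {10,11,12,13,14,15,16,17,18,19,20,21,22,23,24,25,26,27,28,29,30,31}
step 21: w <- (w + 1)                 {10,11,12,13,14,15,16,17,18,19,20,21,22,23,24,25,26,27,28,29,30,31}
step 22: eval (w < (2 + (lane // 2))) {10,11,12,13,14,15,16,17,18,19,20,21,22,23,24,25,26,27,28,29,30,31}
step 23: x <- (0 - (w // 2))          {12,13,14,15,16,17,18,19,20,21,22,23,24,25,26,27,28,29,30,31}
step 24: w <- (w + 1)                 {12,13,14,15,16,17,18,19,20,21,22,23,24,25,26,27,28,29,30,31}
step 25: eval (w < (2 + (lane // 2))) {12,13,14,15,16,17,18,19,20,21,22,23,24,25,26,27,28,29,30,31}
step 26: x <- (0 - (w // 2))          {14,15,16,17,18,19,20,21,22,23,24,25,26,27,28,29,30,31}
step 27: w <- (w + 1)                 {14,15,16,17,18,19,20,21,22,23,24,25,26,27,28,29,30,31}
step 28: eval (w < (2 + (lane // 2))) {14,15,16,17,18,19,20,21,22,23,24,25,26,27,28,29,30,31}
step 29: x <- (0 - (w // 2))          {16,17,18,19,20,21,22,23,24,25,26,27,28,29,30,31}
step 30: w <- (w + 1)                 {16,17,18,19,20,21,22,23,24,25,26,27,28,29,30,31}
step 31: eval (w < (2 + (lane // 2))) {16,17,18,19,20,21,22,23,24,25,26,27,28,29,30,31}
step 32: x <- (0 - (w // 2))          {18,19,20,21,22,23,24,25,26,27,28,29,30,31}
step 33: w <- (w + 1)                 {18,19,20,21,22,23,24,25,26,27,28,29,30,31}
step 34: eval (w < (2 + (lane // 2))) {18,19,20,21,22,23,24,25,26,27,28,29,30,31}
step 35: x <- (0 - (w // 2))          {20,21,22,23,24,25,26,27,28,29,30,31}
step 36: w <- (w + 1)                 {20,21,22,23,24,25,26,27,28,29,30,31}
step 37: eval (w < (2 + (lane // 2))) {20,21,22,23,24,25,26,27,28,29,30,31}
step 38: x <- (0 - (w // 2))          {22,23,24,25,26,27,28,29,30,31}
step 39: w <- (w + 1)                 {22,23,24,25,26,27,28,29,30,31}
step 40: eval (w < (2 + (lane // 2))) {22,23,24,25,26,27,28,29,30,31}
step 41: x <- (0 - (w // 2))          {24,25,26,27,28,29,30,31}
step 42: w <- (w + 1)                 {24,25,26,27,28,29,30,31}
step 43: eval (w < (2 + (lane // 2))) {24,25,26,27,28,29,30,31}
step 44: x <- (0 - (w // 2))          {26,27,28,29,30,31}
step 45: w <- (w + 1)                 {26,27,28,29,30,31}
step 46: eval (w < (2 + (lane // 2))) {26,27,28,29,30,31}
step 47: x <- (0 - (w // 2))          {28,29,30,31}
step 48: w <- (w + 1)                 {28,29,30,31}
step 49: eval (w < (2 + (lane // 2))) {28,29,30,31}
step 50: x <- (0 - (w // 2))          {30,31}
step 51: w <- (w + 1)                 {30,31}
step 52: eval (w < (2 + (lane // 2))) {30,31}
step 53: y <- max(max(w, w), x)       {0,1,2,3,4,5,6,7,8,9,10,11,12,13,14,15,16,17,18,19,20,21,22,23,24,25,26,27,28,29,30,31}

Answer: 54 steps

x: 0,0,-1,-1,-1,-1,-2,-2,-2,-2,-3,-3,-3,-3,-4,-4,-4,-4,-5,-5,-5,-5,-6,-6,-6,-6,-7,-7,-7,-7,-8,-8
w: 2,2,3,3,4,4,5,5,6,6,7,7,8,8,9,9,10,10,11,11,12,12,13,13,14,14,15,15,16,16,17,17
y: 2,2,3,3,4,4,5,5,6,6,7,7,8,8,9,9,10,10,11,11,12,12,13,13,14,14,15,15,16,16,17,17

steps = 54; useful = 1008; efficiency = 1008/1728 = 7/12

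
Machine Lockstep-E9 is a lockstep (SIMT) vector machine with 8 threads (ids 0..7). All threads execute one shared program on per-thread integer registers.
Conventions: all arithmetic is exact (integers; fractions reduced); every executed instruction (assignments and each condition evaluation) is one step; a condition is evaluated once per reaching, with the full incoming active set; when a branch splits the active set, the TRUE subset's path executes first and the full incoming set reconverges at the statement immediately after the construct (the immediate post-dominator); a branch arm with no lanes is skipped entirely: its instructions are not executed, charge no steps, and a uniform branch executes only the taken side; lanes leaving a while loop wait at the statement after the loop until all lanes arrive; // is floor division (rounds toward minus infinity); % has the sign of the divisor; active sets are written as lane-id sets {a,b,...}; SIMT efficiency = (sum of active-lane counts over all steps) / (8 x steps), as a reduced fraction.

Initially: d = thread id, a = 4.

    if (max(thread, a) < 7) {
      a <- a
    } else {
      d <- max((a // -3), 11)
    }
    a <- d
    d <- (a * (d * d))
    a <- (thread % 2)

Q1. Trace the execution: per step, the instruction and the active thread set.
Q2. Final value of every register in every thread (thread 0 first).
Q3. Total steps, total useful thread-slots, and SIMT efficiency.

step 0: eval (max(thread, a) < 7)    {0,1,2,3,4,5,6,7}
step 1: a <- a                       {0,1,2,3,4,5,6}
step 2: d <- max((a // -3), 11)      {7}
step 3: a <- d                       {0,1,2,3,4,5,6,7}
step 4: d <- (a * (d * d))           {0,1,2,3,4,5,6,7}
step 5: a <- (thread % 2)            {0,1,2,3,4,5,6,7}

Answer: 6 steps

d: 0,1,8,27,64,125,216,1331
a: 0,1,0,1,0,1,0,1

steps = 6; useful = 40; efficiency = 40/48 = 5/6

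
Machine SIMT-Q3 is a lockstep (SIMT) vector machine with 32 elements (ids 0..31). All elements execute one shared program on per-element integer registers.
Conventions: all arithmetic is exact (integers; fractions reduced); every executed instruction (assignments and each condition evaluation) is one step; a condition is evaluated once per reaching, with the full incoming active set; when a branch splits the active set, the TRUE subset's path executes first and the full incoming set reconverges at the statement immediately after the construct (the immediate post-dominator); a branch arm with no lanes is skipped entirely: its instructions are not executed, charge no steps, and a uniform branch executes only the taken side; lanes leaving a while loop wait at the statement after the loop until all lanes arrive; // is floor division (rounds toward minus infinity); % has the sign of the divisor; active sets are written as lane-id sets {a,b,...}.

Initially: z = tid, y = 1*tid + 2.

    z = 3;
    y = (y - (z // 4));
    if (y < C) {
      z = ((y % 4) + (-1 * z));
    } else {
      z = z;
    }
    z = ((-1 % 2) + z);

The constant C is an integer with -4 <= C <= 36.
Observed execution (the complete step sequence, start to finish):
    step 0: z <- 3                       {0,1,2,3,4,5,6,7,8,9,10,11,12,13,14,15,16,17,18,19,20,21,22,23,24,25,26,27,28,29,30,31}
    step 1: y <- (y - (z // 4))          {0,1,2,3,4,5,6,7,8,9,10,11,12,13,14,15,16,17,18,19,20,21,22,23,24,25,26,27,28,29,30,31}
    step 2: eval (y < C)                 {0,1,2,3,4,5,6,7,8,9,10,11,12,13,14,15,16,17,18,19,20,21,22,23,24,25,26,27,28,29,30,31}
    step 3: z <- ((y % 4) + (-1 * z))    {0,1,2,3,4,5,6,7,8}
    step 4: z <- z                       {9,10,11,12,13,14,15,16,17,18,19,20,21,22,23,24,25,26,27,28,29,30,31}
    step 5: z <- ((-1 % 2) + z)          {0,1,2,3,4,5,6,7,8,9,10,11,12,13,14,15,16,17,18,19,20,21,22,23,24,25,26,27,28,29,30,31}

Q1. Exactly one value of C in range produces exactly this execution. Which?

Answer: C = 11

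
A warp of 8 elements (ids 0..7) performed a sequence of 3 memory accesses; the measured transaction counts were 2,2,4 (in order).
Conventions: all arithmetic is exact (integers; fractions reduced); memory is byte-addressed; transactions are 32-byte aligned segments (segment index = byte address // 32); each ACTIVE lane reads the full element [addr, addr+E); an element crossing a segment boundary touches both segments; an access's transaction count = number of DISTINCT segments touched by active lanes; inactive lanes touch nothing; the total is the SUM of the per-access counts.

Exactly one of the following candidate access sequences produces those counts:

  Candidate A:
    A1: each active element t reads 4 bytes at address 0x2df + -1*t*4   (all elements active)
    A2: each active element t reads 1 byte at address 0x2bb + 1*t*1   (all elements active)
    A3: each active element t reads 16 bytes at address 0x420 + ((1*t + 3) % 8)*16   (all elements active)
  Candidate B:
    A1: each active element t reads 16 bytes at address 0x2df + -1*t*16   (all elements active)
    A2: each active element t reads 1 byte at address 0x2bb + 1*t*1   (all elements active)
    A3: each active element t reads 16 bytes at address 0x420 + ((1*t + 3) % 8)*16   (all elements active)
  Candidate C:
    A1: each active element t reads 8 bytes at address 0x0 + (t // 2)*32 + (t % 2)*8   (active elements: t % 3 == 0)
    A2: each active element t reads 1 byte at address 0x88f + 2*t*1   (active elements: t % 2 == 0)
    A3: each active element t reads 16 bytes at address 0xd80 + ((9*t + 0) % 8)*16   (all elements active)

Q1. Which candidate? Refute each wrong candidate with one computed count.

B: A1 gives 5 transactions, not 2
C: A1 gives 3 transactions, not 2
A: all counts match (2,2,4)

Answer: A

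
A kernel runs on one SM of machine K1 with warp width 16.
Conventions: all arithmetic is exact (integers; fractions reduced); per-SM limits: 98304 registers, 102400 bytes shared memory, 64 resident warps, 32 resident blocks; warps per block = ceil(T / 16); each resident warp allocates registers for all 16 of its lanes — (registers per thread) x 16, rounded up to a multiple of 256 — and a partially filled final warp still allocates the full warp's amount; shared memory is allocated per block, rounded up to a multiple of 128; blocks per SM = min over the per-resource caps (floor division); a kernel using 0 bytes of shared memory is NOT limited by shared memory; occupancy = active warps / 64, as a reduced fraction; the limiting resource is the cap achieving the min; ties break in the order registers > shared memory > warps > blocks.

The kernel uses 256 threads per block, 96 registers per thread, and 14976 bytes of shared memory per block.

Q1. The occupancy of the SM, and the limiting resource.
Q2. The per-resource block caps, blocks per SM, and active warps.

Answer: occupancy 1, limited by registers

registers: 4 blocks
shared memory: 6 blocks
warps: 4 blocks
blocks: 32 blocks

Answer: 4 blocks, 64 active warps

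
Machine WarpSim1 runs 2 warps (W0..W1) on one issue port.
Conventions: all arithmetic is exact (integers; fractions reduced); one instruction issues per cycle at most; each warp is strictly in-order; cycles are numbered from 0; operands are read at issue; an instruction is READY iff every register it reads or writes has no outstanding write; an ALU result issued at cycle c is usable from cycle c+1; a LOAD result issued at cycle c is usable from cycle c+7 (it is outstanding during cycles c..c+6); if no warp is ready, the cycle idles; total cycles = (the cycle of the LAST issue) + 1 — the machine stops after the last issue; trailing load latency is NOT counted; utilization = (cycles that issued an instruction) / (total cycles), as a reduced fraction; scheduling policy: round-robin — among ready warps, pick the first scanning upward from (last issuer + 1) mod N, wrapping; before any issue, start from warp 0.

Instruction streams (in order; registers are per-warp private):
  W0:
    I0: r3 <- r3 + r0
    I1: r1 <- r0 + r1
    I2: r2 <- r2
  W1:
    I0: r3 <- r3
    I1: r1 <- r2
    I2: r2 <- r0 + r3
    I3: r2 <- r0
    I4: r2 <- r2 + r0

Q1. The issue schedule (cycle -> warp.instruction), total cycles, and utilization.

cycle 0: W0.I0
cycle 1: W1.I0
cycle 2: W0.I1
cycle 3: W1.I1
cycle 4: W0.I2
cycle 5: W1.I2
cycle 6: W1.I3
cycle 7: W1.I4

Answer: 8 cycles, utilization 1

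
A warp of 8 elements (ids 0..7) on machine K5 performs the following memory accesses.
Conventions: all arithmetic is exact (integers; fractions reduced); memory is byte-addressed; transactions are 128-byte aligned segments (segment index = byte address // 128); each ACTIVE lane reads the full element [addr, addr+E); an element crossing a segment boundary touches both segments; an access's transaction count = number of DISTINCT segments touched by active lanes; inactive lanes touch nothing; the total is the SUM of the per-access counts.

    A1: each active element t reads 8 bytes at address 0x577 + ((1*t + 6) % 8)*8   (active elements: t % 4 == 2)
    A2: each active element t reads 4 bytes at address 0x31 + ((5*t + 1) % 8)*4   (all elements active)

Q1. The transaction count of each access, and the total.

A1: 2 transactions
A2: 1 transaction

Answer: 2,1; total 3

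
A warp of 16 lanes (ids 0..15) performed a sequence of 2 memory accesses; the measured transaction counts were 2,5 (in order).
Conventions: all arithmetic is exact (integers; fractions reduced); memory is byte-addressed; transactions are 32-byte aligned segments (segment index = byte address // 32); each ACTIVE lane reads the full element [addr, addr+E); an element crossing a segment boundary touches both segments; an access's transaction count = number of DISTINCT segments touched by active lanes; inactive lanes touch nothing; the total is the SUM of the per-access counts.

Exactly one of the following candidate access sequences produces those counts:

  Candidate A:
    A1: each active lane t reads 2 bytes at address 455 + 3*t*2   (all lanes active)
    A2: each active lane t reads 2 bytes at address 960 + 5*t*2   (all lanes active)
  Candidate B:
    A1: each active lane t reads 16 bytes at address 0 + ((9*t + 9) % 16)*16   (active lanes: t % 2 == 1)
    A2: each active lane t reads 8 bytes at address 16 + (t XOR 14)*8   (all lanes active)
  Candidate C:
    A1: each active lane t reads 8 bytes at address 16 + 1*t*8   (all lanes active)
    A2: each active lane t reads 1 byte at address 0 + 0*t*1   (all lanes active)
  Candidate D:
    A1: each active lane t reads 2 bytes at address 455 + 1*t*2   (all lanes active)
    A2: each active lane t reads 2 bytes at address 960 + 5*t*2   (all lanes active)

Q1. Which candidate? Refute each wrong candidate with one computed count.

A: A1 gives 4 transactions, not 2
B: A1 gives 8 transactions, not 2
C: A1 gives 5 transactions, not 2
D: all counts match (2,5)

Answer: D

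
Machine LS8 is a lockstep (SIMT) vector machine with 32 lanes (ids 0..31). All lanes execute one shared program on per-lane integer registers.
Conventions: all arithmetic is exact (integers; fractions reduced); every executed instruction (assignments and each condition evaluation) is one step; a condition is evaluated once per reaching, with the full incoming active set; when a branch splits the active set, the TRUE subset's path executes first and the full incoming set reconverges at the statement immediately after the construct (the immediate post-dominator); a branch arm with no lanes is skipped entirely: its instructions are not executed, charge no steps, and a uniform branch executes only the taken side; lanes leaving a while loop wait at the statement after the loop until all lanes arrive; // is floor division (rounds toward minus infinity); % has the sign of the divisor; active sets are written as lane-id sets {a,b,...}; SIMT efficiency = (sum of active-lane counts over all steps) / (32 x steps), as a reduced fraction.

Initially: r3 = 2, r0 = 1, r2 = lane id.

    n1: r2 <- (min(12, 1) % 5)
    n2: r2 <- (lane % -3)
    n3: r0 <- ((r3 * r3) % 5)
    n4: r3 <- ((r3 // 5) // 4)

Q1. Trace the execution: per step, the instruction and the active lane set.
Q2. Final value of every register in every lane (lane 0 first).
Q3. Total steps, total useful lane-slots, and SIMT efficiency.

step 0: r2 <- (min(12, 1) % 5)       {0,1,2,3,4,5,6,7,8,9,10,11,12,13,14,15,16,17,18,19,20,21,22,23,24,25,26,27,28,29,30,31}
step 1: r2 <- (lane % -3)            {0,1,2,3,4,5,6,7,8,9,10,11,12,13,14,15,16,17,18,19,20,21,22,23,24,25,26,27,28,29,30,31}
step 2: r0 <- ((r3 * r3) % 5)        {0,1,2,3,4,5,6,7,8,9,10,11,12,13,14,15,16,17,18,19,20,21,22,23,24,25,26,27,28,29,30,31}
step 3: r3 <- ((r3 // 5) // 4)       {0,1,2,3,4,5,6,7,8,9,10,11,12,13,14,15,16,17,18,19,20,21,22,23,24,25,26,27,28,29,30,31}

Answer: 4 steps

r3: 0,0,0,0,0,0,0,0,0,0,0,0,0,0,0,0,0,0,0,0,0,0,0,0,0,0,0,0,0,0,0,0
r0: 4,4,4,4,4,4,4,4,4,4,4,4,4,4,4,4,4,4,4,4,4,4,4,4,4,4,4,4,4,4,4,4
r2: 0,-2,-1,0,-2,-1,0,-2,-1,0,-2,-1,0,-2,-1,0,-2,-1,0,-2,-1,0,-2,-1,0,-2,-1,0,-2,-1,0,-2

steps = 4; useful = 128; efficiency = 128/128 = 1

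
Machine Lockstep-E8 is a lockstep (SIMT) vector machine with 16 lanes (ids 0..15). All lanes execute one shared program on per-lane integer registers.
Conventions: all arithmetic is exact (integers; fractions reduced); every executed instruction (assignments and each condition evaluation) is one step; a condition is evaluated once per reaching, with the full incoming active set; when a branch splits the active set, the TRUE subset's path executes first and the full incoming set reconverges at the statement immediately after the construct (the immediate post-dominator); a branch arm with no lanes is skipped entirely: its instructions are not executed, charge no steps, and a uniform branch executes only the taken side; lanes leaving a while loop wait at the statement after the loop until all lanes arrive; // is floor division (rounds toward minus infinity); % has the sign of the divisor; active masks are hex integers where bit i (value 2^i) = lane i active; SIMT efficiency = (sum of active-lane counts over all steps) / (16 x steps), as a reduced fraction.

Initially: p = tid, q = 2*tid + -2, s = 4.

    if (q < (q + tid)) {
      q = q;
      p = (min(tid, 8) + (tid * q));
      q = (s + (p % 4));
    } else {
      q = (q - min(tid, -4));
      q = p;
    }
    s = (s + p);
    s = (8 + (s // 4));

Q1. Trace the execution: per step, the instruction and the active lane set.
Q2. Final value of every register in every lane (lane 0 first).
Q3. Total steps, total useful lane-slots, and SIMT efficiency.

step 0: eval (q < (q + tid))         0xffff
step 1: q <- q                       0xfffe
step 2: p <- (min(tid, 8) + (tid * q)) 0xfffe
step 3: q <- (s + (p % 4))           0xfffe
step 4: q <- (q - min(tid, -4))      0x0001
step 5: q <- p                       0x0001
step 6: s <- (s + p)                 0xffff
step 7: s <- (8 + (s // 4))          0xffff

Answer: 8 steps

p: 0,1,6,15,28,45,66,91,120,152,188,228,272,320,372,428
q: 0,5,6,7,4,5,6,7,4,4,4,4,4,4,4,4
s: 9,9,10,12,16,20,25,31,39,47,56,66,77,89,102,116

steps = 8; useful = 95; efficiency = 95/128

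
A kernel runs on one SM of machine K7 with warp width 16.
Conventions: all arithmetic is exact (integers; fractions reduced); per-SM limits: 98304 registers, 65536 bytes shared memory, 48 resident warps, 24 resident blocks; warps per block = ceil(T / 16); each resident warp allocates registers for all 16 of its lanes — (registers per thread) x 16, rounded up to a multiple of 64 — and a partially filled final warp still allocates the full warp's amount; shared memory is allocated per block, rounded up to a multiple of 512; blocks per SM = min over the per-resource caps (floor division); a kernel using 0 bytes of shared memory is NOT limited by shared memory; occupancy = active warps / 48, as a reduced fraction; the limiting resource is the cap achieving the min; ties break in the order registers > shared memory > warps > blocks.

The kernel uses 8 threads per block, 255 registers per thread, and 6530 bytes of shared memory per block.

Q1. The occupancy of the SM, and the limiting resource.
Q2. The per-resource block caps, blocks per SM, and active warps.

Answer: occupancy 3/16, limited by shared memory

registers: 24 blocks
shared memory: 9 blocks
warps: 48 blocks
blocks: 24 blocks

Answer: 9 blocks, 9 active warps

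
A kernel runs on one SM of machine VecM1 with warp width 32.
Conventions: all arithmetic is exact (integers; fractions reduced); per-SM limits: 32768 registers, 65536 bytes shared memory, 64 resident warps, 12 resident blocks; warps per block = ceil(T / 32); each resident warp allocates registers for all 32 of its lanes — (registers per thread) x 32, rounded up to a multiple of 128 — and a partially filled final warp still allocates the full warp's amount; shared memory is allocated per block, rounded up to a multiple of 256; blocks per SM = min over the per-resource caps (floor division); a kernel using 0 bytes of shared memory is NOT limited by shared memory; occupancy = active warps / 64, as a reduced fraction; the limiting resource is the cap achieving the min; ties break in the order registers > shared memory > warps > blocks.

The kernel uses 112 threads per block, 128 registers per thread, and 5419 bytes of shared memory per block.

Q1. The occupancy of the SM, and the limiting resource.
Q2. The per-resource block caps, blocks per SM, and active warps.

Answer: occupancy 1/8, limited by registers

registers: 2 blocks
shared memory: 11 blocks
warps: 16 blocks
blocks: 12 blocks

Answer: 2 blocks, 8 active warps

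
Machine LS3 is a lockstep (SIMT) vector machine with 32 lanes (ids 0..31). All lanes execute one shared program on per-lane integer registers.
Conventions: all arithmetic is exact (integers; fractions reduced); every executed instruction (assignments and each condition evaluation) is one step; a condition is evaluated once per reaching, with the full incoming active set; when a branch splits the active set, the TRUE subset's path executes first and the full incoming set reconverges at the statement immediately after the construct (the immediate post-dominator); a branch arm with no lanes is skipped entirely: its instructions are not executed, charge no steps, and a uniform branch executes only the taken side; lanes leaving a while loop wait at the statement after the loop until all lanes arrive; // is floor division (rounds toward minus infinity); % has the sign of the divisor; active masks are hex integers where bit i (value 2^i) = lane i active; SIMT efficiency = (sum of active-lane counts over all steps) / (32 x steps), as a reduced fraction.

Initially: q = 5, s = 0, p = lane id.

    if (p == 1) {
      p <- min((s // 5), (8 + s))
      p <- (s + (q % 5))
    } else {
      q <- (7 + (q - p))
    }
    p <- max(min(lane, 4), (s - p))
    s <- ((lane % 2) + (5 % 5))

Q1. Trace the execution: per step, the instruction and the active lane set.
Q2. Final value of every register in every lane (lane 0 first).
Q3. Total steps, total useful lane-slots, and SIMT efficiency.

step 0: eval (p == 1)                0xffffffff
step 1: p <- min((s // 5), (8 + s))  0x00000002
step 2: p <- (s + (q % 5))           0x00000002
step 3: q <- (7 + (q - p))           0xfffffffd
step 4: p <- max(min(lane, 4), (s - p)) 0xffffffff
step 5: s <- ((lane % 2) + (5 % 5))  0xffffffff

Answer: 6 steps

q: 12,5,10,9,8,7,6,5,4,3,2,1,0,-1,-2,-3,-4,-5,-6,-7,-8,-9,-10,-11,-12,-13,-14,-15,-16,-17,-18,-19
s: 0,1,0,1,0,1,0,1,0,1,0,1,0,1,0,1,0,1,0,1,0,1,0,1,0,1,0,1,0,1,0,1
p: 0,1,2,3,4,4,4,4,4,4,4,4,4,4,4,4,4,4,4,4,4,4,4,4,4,4,4,4,4,4,4,4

steps = 6; useful = 129; efficiency = 129/192 = 43/64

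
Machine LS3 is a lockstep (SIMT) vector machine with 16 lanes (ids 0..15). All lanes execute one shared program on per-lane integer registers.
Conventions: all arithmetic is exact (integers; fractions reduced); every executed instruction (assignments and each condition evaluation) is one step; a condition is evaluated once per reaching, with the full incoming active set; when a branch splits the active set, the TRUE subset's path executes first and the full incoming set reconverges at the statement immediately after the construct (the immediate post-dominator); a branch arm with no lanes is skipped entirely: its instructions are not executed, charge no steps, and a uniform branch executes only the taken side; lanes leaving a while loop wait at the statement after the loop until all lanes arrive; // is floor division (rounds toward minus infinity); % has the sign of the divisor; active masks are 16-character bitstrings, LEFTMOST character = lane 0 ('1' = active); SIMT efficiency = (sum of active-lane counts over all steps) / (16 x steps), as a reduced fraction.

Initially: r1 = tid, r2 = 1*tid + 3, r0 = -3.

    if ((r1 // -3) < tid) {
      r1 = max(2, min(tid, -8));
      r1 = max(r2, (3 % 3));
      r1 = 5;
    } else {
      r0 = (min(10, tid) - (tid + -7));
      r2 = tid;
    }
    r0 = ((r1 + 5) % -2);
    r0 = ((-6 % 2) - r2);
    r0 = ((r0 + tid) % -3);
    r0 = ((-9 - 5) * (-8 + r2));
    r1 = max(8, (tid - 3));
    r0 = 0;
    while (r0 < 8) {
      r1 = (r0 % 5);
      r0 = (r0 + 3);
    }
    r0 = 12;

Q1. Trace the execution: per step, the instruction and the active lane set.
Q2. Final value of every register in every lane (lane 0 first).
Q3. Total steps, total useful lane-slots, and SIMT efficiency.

step 0: eval ((r1 // -3) < tid)      1111111111111111
step 1: r1 <- max(2, min(tid, -8))   0111111111111111
step 2: r1 <- max(r2, (3 % 3))       0111111111111111
step 3: r1 <- 5                      0111111111111111
step 4: r0 <- (min(10, tid) - (tid + -7)) 1000000000000000
step 5: r2 <- tid                    1000000000000000
step 6: r0 <- ((r1 + 5) % -2)        1111111111111111
step 7: r0 <- ((-6 % 2) - r2)        1111111111111111
step 8: r0 <- ((r0 + tid) % -3)      1111111111111111
step 9: r0 <- ((-9 - 5) * (-8 + r2)) 1111111111111111
step 10: r1 <- max(8, (tid - 3))      1111111111111111
step 11: r0 <- 0                      1111111111111111
step 12: eval (r0 < 8)                1111111111111111
step 13: r1 <- (r0 % 5)               1111111111111111
step 14: r0 <- (r0 + 3)               1111111111111111
step 15: eval (r0 < 8)                1111111111111111
step 16: r1 <- (r0 % 5)               1111111111111111
step 17: r0 <- (r0 + 3)               1111111111111111
step 18: eval (r0 < 8)                1111111111111111
step 19: r1 <- (r0 % 5)               1111111111111111
step 20: r0 <- (r0 + 3)               1111111111111111
step 21: eval (r0 < 8)                1111111111111111
step 22: r0 <- 12                     1111111111111111

Answer: 23 steps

r1: 1,1,1,1,1,1,1,1,1,1,1,1,1,1,1,1
r2: 0,4,5,6,7,8,9,10,11,12,13,14,15,16,17,18
r0: 12,12,12,12,12,12,12,12,12,12,12,12,12,12,12,12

steps = 23; useful = 335; efficiency = 335/368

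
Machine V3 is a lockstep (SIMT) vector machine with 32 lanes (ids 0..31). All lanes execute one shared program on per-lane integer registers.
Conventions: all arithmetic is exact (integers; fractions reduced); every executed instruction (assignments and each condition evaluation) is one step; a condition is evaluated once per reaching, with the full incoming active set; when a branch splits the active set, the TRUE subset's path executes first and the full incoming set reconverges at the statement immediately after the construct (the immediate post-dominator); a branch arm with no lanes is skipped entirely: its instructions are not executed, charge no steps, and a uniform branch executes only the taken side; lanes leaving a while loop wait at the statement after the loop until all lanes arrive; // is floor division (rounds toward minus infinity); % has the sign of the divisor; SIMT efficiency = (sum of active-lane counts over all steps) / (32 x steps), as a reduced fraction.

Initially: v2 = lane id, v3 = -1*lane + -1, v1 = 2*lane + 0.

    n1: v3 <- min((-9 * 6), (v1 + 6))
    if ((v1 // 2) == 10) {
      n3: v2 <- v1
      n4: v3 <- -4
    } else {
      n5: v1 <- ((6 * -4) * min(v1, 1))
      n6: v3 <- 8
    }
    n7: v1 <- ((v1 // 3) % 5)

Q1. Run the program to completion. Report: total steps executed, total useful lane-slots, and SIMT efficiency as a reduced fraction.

Answer: 7 steps, 160 useful, 5/7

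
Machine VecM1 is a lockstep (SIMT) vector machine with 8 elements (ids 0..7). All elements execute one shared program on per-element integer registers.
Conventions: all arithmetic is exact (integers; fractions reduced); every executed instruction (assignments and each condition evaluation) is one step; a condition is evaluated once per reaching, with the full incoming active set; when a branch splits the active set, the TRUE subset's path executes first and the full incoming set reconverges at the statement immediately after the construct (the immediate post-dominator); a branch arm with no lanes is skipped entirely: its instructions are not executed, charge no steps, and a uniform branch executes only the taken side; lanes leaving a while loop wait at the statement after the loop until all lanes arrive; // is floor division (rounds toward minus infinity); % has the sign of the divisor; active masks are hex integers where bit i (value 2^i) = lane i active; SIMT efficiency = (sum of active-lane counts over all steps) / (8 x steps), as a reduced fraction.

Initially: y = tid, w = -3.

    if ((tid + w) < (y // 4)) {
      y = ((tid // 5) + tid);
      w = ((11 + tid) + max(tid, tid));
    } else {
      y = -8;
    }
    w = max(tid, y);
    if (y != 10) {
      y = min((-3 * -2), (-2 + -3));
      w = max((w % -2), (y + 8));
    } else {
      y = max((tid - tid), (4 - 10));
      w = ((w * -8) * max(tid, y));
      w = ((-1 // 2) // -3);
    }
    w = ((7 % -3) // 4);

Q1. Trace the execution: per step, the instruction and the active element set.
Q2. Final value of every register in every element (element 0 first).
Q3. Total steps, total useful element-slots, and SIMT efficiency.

step 0: eval ((tid + w) < (y // 4))  0xff
step 1: y <- ((tid // 5) + tid)      0x07
step 2: w <- ((11 + tid) + max(tid, tid)) 0x07
step 3: y <- -8                      0xf8
step 4: w <- max(tid, y)             0xff
step 5: eval (y != 10)               0xff
step 6: y <- min((-3 * -2), (-2 + -3)) 0xff
step 7: w <- max((w % -2), (y + 8))  0xff
step 8: w <- ((7 % -3) // 4)         0xff

Answer: 9 steps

y: -5,-5,-5,-5,-5,-5,-5,-5
w: -1,-1,-1,-1,-1,-1,-1,-1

steps = 9; useful = 59; efficiency = 59/72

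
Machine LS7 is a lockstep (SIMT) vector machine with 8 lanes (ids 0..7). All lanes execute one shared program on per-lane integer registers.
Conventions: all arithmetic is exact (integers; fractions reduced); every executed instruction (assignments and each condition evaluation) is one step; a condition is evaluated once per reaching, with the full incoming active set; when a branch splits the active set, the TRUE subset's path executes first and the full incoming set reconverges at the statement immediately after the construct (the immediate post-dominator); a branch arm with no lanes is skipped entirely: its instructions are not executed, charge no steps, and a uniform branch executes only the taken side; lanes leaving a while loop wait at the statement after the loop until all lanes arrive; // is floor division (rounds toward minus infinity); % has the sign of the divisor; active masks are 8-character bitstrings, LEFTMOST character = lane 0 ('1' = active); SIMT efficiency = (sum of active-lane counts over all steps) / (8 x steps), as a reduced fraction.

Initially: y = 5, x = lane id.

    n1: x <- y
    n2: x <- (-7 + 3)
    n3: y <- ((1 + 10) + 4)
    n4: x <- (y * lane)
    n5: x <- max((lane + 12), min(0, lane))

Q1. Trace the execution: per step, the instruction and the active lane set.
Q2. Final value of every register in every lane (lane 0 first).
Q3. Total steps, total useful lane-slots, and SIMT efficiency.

step 0: x <- y                       11111111
step 1: x <- (-7 + 3)                11111111
step 2: y <- ((1 + 10) + 4)          11111111
step 3: x <- (y * lane)              11111111
step 4: x <- max((lane + 12), min(0, lane)) 11111111

Answer: 5 steps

y: 15,15,15,15,15,15,15,15
x: 12,13,14,15,16,17,18,19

steps = 5; useful = 40; efficiency = 40/40 = 1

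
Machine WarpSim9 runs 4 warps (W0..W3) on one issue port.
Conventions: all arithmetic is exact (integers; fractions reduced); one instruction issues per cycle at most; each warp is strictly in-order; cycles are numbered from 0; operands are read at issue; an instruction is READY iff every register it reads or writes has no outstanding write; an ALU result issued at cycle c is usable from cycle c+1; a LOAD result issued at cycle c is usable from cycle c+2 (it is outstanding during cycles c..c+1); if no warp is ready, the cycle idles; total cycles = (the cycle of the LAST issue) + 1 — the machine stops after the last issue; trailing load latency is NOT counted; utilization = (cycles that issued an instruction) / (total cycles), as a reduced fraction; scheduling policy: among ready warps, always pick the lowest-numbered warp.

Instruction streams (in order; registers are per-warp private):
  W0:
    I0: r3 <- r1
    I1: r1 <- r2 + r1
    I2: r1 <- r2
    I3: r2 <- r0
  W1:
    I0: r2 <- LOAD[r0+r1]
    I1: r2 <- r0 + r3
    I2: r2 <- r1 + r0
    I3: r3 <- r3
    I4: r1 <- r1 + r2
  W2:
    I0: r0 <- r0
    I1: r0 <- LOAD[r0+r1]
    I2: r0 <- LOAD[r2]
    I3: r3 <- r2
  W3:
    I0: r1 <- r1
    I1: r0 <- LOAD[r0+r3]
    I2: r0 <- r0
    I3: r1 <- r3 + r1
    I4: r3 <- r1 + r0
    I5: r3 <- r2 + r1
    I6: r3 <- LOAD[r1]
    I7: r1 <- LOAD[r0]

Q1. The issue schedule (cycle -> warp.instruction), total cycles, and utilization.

cycle 0: W0.I0
cycle 1: W0.I1
cycle 2: W0.I2
cycle 3: W0.I3
cycle 4: W1.I0
cycle 5: W2.I0
cycle 6: W1.I1
cycle 7: W1.I2
cycle 8: W1.I3
cycle 9: W1.I4
cycle 10: W2.I1
cycle 11: W3.I0
cycle 12: W2.I2
cycle 13: W2.I3
cycle 14: W3.I1
cycle 15: idle
cycle 16: W3.I2
cycle 17: W3.I3
cycle 18: W3.I4
cycle 19: W3.I5
cycle 20: W3.I6
cycle 21: W3.I7

Answer: 22 cycles, utilization 21/22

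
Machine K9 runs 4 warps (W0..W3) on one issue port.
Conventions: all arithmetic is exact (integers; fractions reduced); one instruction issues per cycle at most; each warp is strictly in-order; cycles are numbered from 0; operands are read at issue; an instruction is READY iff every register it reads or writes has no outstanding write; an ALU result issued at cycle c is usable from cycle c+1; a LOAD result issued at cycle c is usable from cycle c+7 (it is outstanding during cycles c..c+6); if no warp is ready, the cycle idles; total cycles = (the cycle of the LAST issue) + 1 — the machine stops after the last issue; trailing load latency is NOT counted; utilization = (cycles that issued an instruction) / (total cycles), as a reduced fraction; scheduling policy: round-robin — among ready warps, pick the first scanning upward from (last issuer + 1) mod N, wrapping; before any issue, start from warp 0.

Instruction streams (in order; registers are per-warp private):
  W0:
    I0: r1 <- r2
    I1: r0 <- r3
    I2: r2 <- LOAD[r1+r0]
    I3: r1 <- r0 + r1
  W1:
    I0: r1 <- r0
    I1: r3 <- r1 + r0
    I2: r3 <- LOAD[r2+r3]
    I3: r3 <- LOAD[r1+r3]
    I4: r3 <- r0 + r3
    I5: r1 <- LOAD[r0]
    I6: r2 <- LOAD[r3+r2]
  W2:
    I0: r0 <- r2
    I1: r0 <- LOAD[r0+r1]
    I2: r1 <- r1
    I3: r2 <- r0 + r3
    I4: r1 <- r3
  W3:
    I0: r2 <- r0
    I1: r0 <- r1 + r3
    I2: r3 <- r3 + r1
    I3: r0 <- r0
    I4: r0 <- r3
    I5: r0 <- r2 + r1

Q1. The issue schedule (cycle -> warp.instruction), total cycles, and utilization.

cycle 0: W0.I0
cycle 1: W1.I0
cycle 2: W2.I0
cycle 3: W3.I0
cycle 4: W0.I1
cycle 5: W1.I1
cycle 6: W2.I1
cycle 7: W3.I1
cycle 8: W0.I2
cycle 9: W1.I2
cycle 10: W2.I2
cycle 11: W3.I2
cycle 12: W0.I3
cycle 13: W2.I3
cycle 14: W3.I3
cycle 15: W2.I4
cycle 16: W3.I4
cycle 17: W1.I3
cycle 18: W3.I5
cycle 19: idle
cycle 20: idle
cycle 21: idle
cycle 22: idle
cycle 23: idle
cycle 24: W1.I4
cycle 25: W1.I5
cycle 26: W1.I6

Answer: 27 cycles, utilization 22/27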